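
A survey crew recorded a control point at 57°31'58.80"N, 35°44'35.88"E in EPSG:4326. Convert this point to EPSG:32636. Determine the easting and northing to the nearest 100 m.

Zone 36 central meridian λ₀ = 6×36 − 183 = 33°; Δλ = +2.7433°.
Transverse Mercator on WGS84 with k₀ = 0.9996 gives E = 664233.359 m, N = 6380037.722 m.

E 664200 m, N 6380000 m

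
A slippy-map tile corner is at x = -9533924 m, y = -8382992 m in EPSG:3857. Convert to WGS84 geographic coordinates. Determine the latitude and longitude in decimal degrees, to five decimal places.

R = 6378137 m. λ = x/R = -85.64469647°.
φ = 2·arctan(exp(y/R)) − 90° = 2·arctan(0.26865) − 90° = -59.92469900°.

lat -59.92470°, lon -85.64470°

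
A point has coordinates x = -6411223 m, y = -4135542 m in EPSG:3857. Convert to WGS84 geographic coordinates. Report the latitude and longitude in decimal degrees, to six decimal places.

lat -34.791199°, lon -57.592996°

R = 6378137 m. λ = x/R = -57.59299611°.
φ = 2·arctan(exp(y/R)) − 90° = 2·arctan(0.52289) − 90° = -34.79119899°.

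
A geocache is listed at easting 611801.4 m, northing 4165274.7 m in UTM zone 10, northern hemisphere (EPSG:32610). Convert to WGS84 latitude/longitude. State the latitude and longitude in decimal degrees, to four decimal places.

Zone 10N: λ₀ = -123°, k₀ = 0.9996, false easting 500000 m.
Meridian distance M = (N − FN)/k₀ = 4166941.5 m.
Inverse transverse Mercator on WGS84 gives φ = 37.62779963°, λ = -121.73300024°.

lat 37.6278°, lon -121.7330°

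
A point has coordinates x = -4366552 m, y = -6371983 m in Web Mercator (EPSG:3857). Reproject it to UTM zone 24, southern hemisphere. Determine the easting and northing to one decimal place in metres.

Web Mercator inverse (R = 6378137 m) → φ = -49.56909831°, λ = -39.22540401°.
UTM 24S forward: E = 483702.040 m, N = 4509252.724 m.

E 483702.0 m, N 4509252.7 m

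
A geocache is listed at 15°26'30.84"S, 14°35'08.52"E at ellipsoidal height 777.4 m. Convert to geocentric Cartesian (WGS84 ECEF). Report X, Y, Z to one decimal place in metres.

X 5951895.9 m, Y 1548766.6 m, Z -1687488.4 m

WGS84: a = 6378137 m, e² = 0.006694380; N(φ) = a/√(1−e²sin²φ) = 6379651.064 m.
X = (N+h)·cosφ·cosλ = 5951895.905 m; Y = (N+h)·cosφ·sinλ = 1548766.584 m; Z = (N(1−e²)+h)·sinφ = -1687488.363 m.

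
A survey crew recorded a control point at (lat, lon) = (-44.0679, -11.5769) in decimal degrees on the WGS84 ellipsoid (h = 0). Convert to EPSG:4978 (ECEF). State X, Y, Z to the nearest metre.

WGS84: a = 6378137 m, e² = 0.006694380; N(φ) = a/√(1−e²sin²φ) = 6388489.322 m.
X = (N+h)·cosφ·cosλ = 4496849.656 m; Y = (N+h)·cosφ·sinλ = -921181.433 m; Z = (N(1−e²)+h)·sinφ = -4413515.613 m.

X 4496850 m, Y -921181 m, Z -4413516 m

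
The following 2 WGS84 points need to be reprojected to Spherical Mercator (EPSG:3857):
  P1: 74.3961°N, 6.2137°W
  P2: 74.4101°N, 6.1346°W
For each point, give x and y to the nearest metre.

P1: x -691706 m, y 12677476 m; P2: x -682901 m, y 12683273 m

Web Mercator: x = R·λ, y = R·ln tan(π/4+φ/2), R = 6378137 m.
P1 (74.3961°, -6.2137°) → (-691705.920, 12677476.269) m.
P2 (74.4101°, -6.1346°) → (-682900.548, 12683272.699) m.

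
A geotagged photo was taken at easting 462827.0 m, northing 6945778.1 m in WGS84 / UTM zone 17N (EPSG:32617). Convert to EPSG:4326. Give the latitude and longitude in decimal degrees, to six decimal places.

Zone 17N: λ₀ = -81°, k₀ = 0.9996, false easting 500000 m.
Meridian distance M = (N − FN)/k₀ = 6948557.5 m.
Inverse transverse Mercator on WGS84 gives φ = 62.64079988°, λ = -81.72499980°.

lat 62.640800°, lon -81.725000°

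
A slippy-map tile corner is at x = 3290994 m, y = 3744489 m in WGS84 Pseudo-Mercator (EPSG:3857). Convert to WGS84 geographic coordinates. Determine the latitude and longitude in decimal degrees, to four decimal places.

lat 31.8565°, lon 29.5635°

R = 6378137 m. λ = x/R = 29.56350210°.
φ = 2·arctan(exp(y/R)) − 90° = 2·arctan(1.79873) − 90° = 31.85650208°.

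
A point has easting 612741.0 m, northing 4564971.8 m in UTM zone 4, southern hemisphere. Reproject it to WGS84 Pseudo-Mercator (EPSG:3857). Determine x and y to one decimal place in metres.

Unproject from UTM 4S (λ₀ = -159°) → φ = -49.05780037°, λ = -157.45679954°.
Web Mercator (R = 6378137 m): x = -17528010.747 m, y = -6284674.605 m.

x -17528010.7 m, y -6284674.6 m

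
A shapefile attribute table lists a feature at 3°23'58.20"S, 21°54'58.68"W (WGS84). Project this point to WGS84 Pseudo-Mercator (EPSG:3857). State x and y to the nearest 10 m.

x -2439710 m, y -378650 m

Web Mercator is spherical with R = a = 6378137 m.
x = R·λ = 6378137 × -0.382511595 = -2439711.356 m.
y = R·ln tan(π/4 + φ/2) = 6378137 × -0.059367310 = -378652.839 m.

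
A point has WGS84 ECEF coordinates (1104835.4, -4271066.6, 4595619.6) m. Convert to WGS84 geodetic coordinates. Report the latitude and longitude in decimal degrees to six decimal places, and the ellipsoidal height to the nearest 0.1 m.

lat 46.362200°, lon -75.496700°, h 3449.8 m

λ = atan2(Y, X) = -75.49669974°; p = √(X²+Y²) = 4411651.7 m.
Bowring's method on WGS84 (a = 6378137 m, b = 6356752.314 m) gives φ = 46.36219988°, h = 3449.759 m.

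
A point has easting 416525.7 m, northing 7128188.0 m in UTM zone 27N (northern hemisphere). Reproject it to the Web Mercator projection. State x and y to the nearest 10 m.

x -2529560 m, y 9418560 m

Unproject from UTM 27N (λ₀ = -21°) → φ = 64.26959959°, λ = -22.72340082°.
Web Mercator (R = 6378137 m): x = -2529557.408 m, y = 9418558.638 m.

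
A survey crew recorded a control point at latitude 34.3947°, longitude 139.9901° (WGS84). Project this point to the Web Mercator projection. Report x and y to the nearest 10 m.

Web Mercator is spherical with R = a = 6378137 m.
x = R·λ = 6378137 × 2.443288165 = 15583626.648 m.
y = R·ln tan(π/4 + φ/2) = 6378137 × 0.639986963 = 4081924.528 m.

x 15583630 m, y 4081920 m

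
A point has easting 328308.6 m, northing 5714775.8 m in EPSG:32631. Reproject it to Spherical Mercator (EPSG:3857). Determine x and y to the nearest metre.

x 58242 m, y 6720579 m

Unproject from UTM 31N (λ₀ = 3°) → φ = 51.55789982°, λ = 0.52320065°.
Web Mercator (R = 6378137 m): x = 58242.430 m, y = 6720579.445 m.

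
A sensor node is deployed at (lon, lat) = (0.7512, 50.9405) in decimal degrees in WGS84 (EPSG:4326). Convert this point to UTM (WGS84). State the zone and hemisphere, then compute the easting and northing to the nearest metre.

Longitude 0.7512° lies in the 6° band [0°, 6°), giving zone 31; latitude is north of the equator, so 31N.
Zone 31 central meridian λ₀ = 6×31 − 183 = 3°; Δλ = -2.2488°.
Transverse Mercator on WGS84 with k₀ = 0.9996 gives E = 342009.190 m, N = 5645616.358 m.

Zone 31N: E 342009 m, N 5645616 m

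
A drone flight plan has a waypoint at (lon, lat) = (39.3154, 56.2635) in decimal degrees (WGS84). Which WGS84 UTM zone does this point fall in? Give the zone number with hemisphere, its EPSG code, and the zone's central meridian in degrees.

Zone 37N (EPSG:32637), central meridian 39°

UTM zone = ⌊(λ + 180)/6⌋ + 1; 39.3154° ∈ [36°, 42°) → zone 37.
Hemisphere: N (φ ≥ 0).
Central meridian λ₀ = 6×37 − 183 = 39°.
EPSG code: 32637.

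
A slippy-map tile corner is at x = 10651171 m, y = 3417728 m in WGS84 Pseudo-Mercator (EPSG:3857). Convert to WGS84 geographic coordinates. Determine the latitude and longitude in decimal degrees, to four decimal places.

R = 6378137 m. λ = x/R = 95.68109703°.
φ = 2·arctan(exp(y/R)) − 90° = 2·arctan(1.70890) − 90° = 29.33010131°.

lat 29.3301°, lon 95.6811°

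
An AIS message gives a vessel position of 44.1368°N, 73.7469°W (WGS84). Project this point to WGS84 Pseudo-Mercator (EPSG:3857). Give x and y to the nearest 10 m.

x -8209470 m, y 5486640 m

Web Mercator is spherical with R = a = 6378137 m.
x = R·λ = 6378137 × -1.287126218 = -8209467.356 m.
y = R·ln tan(π/4 + φ/2) = 6378137 × 0.860225605 = 5486636.762 m.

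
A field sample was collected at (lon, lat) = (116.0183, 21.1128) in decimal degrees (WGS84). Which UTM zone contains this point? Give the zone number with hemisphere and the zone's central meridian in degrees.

UTM zone = ⌊(λ + 180)/6⌋ + 1; 116.0183° ∈ [114°, 120°) → zone 50.
Hemisphere: N (φ ≥ 0).
Central meridian λ₀ = 6×50 − 183 = 117°.

Zone 50N, central meridian 117°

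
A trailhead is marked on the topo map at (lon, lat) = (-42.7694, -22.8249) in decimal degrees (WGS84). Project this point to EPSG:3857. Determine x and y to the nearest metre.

x -4761068 m, y -2610857 m

Web Mercator is spherical with R = a = 6378137 m.
x = R·λ = 6378137 × -0.746466849 = -4761067.830 m.
y = R·ln tan(π/4 + φ/2) = 6378137 × -0.409344758 = -2610856.944 m.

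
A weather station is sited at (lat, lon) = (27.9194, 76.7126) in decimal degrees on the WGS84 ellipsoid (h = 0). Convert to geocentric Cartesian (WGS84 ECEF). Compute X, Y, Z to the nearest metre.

X 1296252 m, Y 5488924 m, Z 2968616 m

WGS84: a = 6378137 m, e² = 0.006694380; N(φ) = a/√(1−e²sin²φ) = 6382822.643 m.
X = (N+h)·cosφ·cosλ = 1296252.231 m; Y = (N+h)·cosφ·sinλ = 5488924.182 m; Z = (N(1−e²)+h)·sinφ = 2968615.847 m.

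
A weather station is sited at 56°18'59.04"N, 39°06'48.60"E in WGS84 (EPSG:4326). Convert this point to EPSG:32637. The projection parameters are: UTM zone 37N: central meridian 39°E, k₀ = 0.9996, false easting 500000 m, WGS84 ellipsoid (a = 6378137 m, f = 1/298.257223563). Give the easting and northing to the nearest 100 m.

E 507000 m, N 6241300 m

Zone 37 central meridian λ₀ = 6×37 − 183 = 39°; Δλ = +0.1135°.
Transverse Mercator on WGS84 with k₀ = 0.9996 gives E = 507020.804 m, N = 6241300.745 m.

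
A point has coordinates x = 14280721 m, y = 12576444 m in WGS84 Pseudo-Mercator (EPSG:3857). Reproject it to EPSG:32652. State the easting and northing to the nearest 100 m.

E 478200 m, N 8228900 m

Web Mercator inverse (R = 6378137 m) → φ = 74.15010098°, λ = 128.28589943°.
UTM 52N forward: E = 478230.561 m, N = 8228914.521 m.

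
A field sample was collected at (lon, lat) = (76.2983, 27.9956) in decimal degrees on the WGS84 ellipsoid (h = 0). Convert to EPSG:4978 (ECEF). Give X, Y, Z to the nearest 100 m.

WGS84: a = 6378137 m, e² = 0.006694380; N(φ) = a/√(1−e²sin²φ) = 6382846.211 m.
X = (N+h)·cosφ·cosλ = 1334970.129 m; Y = (N+h)·cosφ·sinλ = 5475561.490 m; Z = (N(1−e²)+h)·sinφ = 2976074.739 m.

X 1335000 m, Y 5475600 m, Z 2976100 m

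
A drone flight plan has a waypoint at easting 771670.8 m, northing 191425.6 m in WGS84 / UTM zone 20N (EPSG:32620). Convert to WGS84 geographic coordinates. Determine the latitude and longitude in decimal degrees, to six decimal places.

Zone 20N: λ₀ = -63°, k₀ = 0.9996, false easting 500000 m.
Meridian distance M = (N − FN)/k₀ = 191502.2 m.
Inverse transverse Mercator on WGS84 gives φ = 1.73030000°, λ = -60.55819995°.

lat 1.730300°, lon -60.558200°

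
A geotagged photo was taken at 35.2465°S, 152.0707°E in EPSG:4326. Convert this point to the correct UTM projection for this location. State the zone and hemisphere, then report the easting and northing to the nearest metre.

Zone 56S: E 415454 m, N 6099225 m

Longitude 152.0707° lies in the 6° band [150°, 156°), giving zone 56; latitude is south of the equator, so 56S.
Zone 56 central meridian λ₀ = 6×56 − 183 = 153°; Δλ = -0.9293°.
Transverse Mercator on WGS84 with k₀ = 0.9996 gives E = 415453.681 m, N = 6099224.764 m.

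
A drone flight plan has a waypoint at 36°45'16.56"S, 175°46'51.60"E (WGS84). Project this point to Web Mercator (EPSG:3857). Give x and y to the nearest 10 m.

x 19567850 m, y -4404960 m

Web Mercator is spherical with R = a = 6378137 m.
x = R·λ = 6378137 × 3.067957212 = 19567851.411 m.
y = R·ln tan(π/4 + φ/2) = 6378137 × -0.690633671 = -4404956.169 m.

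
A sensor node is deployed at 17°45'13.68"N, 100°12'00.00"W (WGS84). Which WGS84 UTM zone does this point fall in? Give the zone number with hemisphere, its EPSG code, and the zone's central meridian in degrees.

Zone 14N (EPSG:32614), central meridian -99°

UTM zone = ⌊(λ + 180)/6⌋ + 1; -100.2000° ∈ [-102°, -96°) → zone 14.
Hemisphere: N (φ ≥ 0).
Central meridian λ₀ = 6×14 − 183 = -99°.
EPSG code: 32614.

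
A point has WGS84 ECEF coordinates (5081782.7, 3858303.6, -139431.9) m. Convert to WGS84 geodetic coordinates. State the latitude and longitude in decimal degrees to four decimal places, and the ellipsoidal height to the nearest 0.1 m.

lat -1.2603°, lon 37.2073°, h 3915.5 m

λ = atan2(Y, X) = 37.20729993°; p = √(X²+Y²) = 6380519.0 m.
Bowring's method on WGS84 (a = 6378137 m, b = 6356752.314 m) gives φ = -1.26030029°, h = 3915.513 m.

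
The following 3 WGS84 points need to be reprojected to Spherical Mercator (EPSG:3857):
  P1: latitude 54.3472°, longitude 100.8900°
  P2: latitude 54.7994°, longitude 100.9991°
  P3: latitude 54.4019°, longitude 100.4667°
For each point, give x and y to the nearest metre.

P1: x 11231023 m, y 7236188 m; P2: x 11243168 m, y 7323031 m; P3: x 11183902 m, y 7246642 m

Web Mercator: x = R·λ, y = R·ln tan(π/4+φ/2), R = 6378137 m.
P1 (54.3472°, 100.8900°) → (11231023.426, 7236187.978) m.
P2 (54.7994°, 100.9991°) → (11243168.383, 7323030.675) m.
P3 (54.4019°, 100.4667°) → (11183901.886, 7246641.787) m.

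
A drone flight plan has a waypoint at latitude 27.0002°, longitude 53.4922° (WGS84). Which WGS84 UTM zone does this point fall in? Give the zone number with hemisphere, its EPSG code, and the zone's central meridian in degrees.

Zone 39N (EPSG:32639), central meridian 51°

UTM zone = ⌊(λ + 180)/6⌋ + 1; 53.4922° ∈ [48°, 54°) → zone 39.
Hemisphere: N (φ ≥ 0).
Central meridian λ₀ = 6×39 − 183 = 51°.
EPSG code: 32639.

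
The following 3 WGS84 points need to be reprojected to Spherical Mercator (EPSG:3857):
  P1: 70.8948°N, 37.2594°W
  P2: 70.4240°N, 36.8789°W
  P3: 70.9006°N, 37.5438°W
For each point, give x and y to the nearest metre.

P1: x -4147697 m, y 11366397 m; P2: x -4105340 m, y 11208141 m; P3: x -4179357 m, y 11368370 m

Web Mercator: x = R·λ, y = R·ln tan(π/4+φ/2), R = 6378137 m.
P1 (70.8948°, -37.2594°) → (-4147697.435, 11366397.323) m.
P2 (70.4240°, -36.8789°) → (-4105340.369, 11208141.183) m.
P3 (70.9006°, -37.5438°) → (-4179356.698, 11368370.254) m.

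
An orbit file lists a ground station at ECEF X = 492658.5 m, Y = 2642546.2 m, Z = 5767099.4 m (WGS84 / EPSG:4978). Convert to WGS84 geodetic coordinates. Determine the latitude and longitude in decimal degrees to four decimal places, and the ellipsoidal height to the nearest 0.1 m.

lat 65.1565°, lon 79.4394°, h 2244.7 m

λ = atan2(Y, X) = 79.43940011°; p = √(X²+Y²) = 2688077.9 m.
Bowring's method on WGS84 (a = 6378137 m, b = 6356752.314 m) gives φ = 65.15650007°, h = 2244.719 m.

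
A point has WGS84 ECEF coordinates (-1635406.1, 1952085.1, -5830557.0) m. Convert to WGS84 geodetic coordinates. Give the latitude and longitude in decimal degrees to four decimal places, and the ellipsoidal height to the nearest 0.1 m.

λ = atan2(Y, X) = 129.95539907°; p = √(X²+Y²) = 2546603.5 m.
Bowring's method on WGS84 (a = 6378137 m, b = 6356752.314 m) gives φ = -66.54660026°, h = 2271.618 m.

lat -66.5466°, lon 129.9554°, h 2271.6 m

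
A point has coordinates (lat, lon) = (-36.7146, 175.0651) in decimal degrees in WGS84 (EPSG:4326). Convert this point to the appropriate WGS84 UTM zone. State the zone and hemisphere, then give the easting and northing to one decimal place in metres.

Longitude 175.0651° lies in the 6° band [174°, 180°), giving zone 60; latitude is south of the equator, so 60S.
Zone 60 central meridian λ₀ = 6×60 − 183 = 177°; Δλ = -1.9349°.
Transverse Mercator on WGS84 with k₀ = 0.9996 gives E = 327189.448 m, N = 5935042.405 m.

Zone 60S: E 327189.4 m, N 5935042.4 m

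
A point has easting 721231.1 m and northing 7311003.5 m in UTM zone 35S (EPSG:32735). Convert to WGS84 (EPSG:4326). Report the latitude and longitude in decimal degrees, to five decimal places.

lat -24.29840°, lon 29.17980°

Zone 35S: λ₀ = 27°, k₀ = 0.9996, false easting 500000 m, false northing 10000000 m.
Meridian distance M = (N − FN)/k₀ = -2690072.5 m.
Inverse transverse Mercator on WGS84 gives φ = -24.29840035°, λ = 29.17979978°.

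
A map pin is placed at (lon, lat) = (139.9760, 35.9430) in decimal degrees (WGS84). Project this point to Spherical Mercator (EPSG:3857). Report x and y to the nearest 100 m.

Web Mercator is spherical with R = a = 6378137 m.
x = R·λ = 6378137 × 2.443042074 = 15582057.043 m.
y = R·ln tan(π/4 + φ/2) = 6378137 × 0.673046235 = 4292781.092 m.

x 15582100 m, y 4292800 m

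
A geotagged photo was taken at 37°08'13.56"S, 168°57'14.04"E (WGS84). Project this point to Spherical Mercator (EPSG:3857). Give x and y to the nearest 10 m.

Web Mercator is spherical with R = a = 6378137 m.
x = R·λ = 6378137 × 2.948801839 = 18807862.116 m.
y = R·ln tan(π/4 + φ/2) = 6378137 × -0.698986871 = -4458234.027 m.

x 18807860 m, y -4458230 m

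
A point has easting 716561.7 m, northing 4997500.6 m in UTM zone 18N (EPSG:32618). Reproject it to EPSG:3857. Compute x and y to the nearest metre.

Unproject from UTM 18N (λ₀ = -75°) → φ = 45.09779957°, λ = -72.24759985°.
Web Mercator (R = 6378137 m): x = -8042566.026 m, y = 5636931.189 m.

x -8042566 m, y 5636931 m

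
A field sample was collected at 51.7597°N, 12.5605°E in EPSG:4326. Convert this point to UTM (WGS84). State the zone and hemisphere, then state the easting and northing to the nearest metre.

Zone 33N: E 331644 m, N 5737128 m

Longitude 12.5605° lies in the 6° band [12°, 18°), giving zone 33; latitude is north of the equator, so 33N.
Zone 33 central meridian λ₀ = 6×33 − 183 = 15°; Δλ = -2.4395°.
Transverse Mercator on WGS84 with k₀ = 0.9996 gives E = 331643.620 m, N = 5737127.680 m.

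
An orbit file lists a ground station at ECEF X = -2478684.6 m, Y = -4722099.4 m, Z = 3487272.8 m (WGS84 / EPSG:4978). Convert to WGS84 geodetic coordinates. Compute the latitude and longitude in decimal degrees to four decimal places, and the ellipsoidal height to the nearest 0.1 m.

λ = atan2(Y, X) = -117.69550066°; p = √(X²+Y²) = 5333113.5 m.
Bowring's method on WGS84 (a = 6378137 m, b = 6356752.314 m) gives φ = 33.35679988°, h = 352.368 m.

lat 33.3568°, lon -117.6955°, h 352.4 m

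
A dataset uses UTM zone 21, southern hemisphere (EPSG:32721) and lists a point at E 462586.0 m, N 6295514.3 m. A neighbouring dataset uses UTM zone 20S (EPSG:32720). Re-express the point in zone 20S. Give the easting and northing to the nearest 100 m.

UTM 21S → geographic: φ = -33.47920019°, λ = -57.40269994°.
UTM 20S (λ₀ = -63°) forward: E = 1020357.542 m, N = 6281538.848 m.

E 1020400 m, N 6281500 m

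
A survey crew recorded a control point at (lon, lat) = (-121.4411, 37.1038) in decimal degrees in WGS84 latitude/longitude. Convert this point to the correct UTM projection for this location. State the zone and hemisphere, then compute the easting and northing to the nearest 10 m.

Longitude -121.4411° lies in the 6° band [-126°, -120°), giving zone 10; latitude is north of the equator, so 10N.
Zone 10 central meridian λ₀ = 6×10 − 183 = -123°; Δλ = +1.5589°.
Transverse Mercator on WGS84 with k₀ = 0.9996 gives E = 638520.713 m, N = 4107524.307 m.

Zone 10N: E 638520 m, N 4107520 m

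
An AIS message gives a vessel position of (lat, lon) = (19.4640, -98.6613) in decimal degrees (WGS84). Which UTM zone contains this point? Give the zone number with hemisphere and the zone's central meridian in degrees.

Zone 14N, central meridian -99°

UTM zone = ⌊(λ + 180)/6⌋ + 1; -98.6613° ∈ [-102°, -96°) → zone 14.
Hemisphere: N (φ ≥ 0).
Central meridian λ₀ = 6×14 − 183 = -99°.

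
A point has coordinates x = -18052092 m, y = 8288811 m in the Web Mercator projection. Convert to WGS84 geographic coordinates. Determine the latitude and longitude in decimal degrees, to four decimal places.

R = 6378137 m. λ = x/R = -162.16470154°.
φ = 2·arctan(exp(y/R)) − 90° = 2·arctan(3.66771) − 90° = 59.49799875°.

lat 59.4980°, lon -162.1647°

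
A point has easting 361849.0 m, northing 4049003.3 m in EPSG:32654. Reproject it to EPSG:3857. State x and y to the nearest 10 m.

Unproject from UTM 54N (λ₀ = 141°) → φ = 36.57650031°, λ = 139.45590026°.
Web Mercator (R = 6378137 m): x = 15524159.806 m, y = 4380239.646 m.

x 15524160 m, y 4380240 m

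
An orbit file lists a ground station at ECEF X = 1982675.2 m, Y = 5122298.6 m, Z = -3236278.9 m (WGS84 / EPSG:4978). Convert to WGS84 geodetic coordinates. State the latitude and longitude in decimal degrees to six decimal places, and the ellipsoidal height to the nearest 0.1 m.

λ = atan2(Y, X) = 68.84020001°; p = √(X²+Y²) = 5492626.3 m.
Bowring's method on WGS84 (a = 6378137 m, b = 6356752.314 m) gives φ = -30.67530020°, h = 2537.173 m.

lat -30.675300°, lon 68.840200°, h 2537.2 m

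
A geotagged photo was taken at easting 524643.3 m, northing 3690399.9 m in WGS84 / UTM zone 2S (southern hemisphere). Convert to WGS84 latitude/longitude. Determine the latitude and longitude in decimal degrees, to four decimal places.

Zone 2S: λ₀ = -171°, k₀ = 0.9996, false easting 500000 m, false northing 10000000 m.
Meridian distance M = (N − FN)/k₀ = -6312124.9 m.
Inverse transverse Mercator on WGS84 gives φ = -56.92940025°, λ = -170.59509985°.

lat -56.9294°, lon -170.5951°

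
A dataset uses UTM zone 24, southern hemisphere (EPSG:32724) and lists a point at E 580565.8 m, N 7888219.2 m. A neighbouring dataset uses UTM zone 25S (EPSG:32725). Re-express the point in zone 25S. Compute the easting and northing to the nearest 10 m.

E -51170 m, N 7880140 m

UTM 24S → geographic: φ = -19.09740010°, λ = -38.23409974°.
UTM 25S (λ₀ = -33°) forward: E = -51173.796 m, N = 7880142.377 m.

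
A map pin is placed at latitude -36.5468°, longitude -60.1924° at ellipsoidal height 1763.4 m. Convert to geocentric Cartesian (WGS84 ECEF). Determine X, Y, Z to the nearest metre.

X 2550821 m, Y -4452616 m, Z -3778158 m

WGS84: a = 6378137 m, e² = 0.006694380; N(φ) = a/√(1−e²sin²φ) = 6385720.705 m.
X = (N+h)·cosφ·cosλ = 2550821.360 m; Y = (N+h)·cosφ·sinλ = -4452615.544 m; Z = (N(1−e²)+h)·sinφ = -3778158.053 m.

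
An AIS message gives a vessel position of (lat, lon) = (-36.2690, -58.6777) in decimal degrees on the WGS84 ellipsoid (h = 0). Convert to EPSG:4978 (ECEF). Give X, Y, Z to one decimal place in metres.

WGS84: a = 6378137 m, e² = 0.006694380; N(φ) = a/√(1−e²sin²φ) = 6385621.465 m.
X = (N+h)·cosφ·cosλ = 2676402.891 m; Y = (N+h)·cosφ·sinλ = -4398052.413 m; Z = (N(1−e²)+h)·sinφ = -3752298.461 m.

X 2676402.9 m, Y -4398052.4 m, Z -3752298.5 m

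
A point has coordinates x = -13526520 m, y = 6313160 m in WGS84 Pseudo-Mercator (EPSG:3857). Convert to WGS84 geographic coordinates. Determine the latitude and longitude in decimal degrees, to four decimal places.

lat 49.2252°, lon -121.5108°

R = 6378137 m. λ = x/R = -121.51079657°.
φ = 2·arctan(exp(y/R)) − 90° = 2·arctan(2.69073) − 90° = 49.22520076°.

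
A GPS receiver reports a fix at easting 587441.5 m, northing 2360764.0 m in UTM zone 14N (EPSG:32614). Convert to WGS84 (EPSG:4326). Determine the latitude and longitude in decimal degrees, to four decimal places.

Zone 14N: λ₀ = -99°, k₀ = 0.9996, false easting 500000 m.
Meridian distance M = (N − FN)/k₀ = 2361708.7 m.
Inverse transverse Mercator on WGS84 gives φ = 21.34680016°, λ = -98.15669961°.

lat 21.3468°, lon -98.1567°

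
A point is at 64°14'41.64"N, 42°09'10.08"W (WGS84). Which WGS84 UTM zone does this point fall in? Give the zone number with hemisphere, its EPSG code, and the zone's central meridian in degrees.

UTM zone = ⌊(λ + 180)/6⌋ + 1; -42.1528° ∈ [-48°, -42°) → zone 23.
Hemisphere: N (φ ≥ 0).
Central meridian λ₀ = 6×23 − 183 = -45°.
EPSG code: 32623.

Zone 23N (EPSG:32623), central meridian -45°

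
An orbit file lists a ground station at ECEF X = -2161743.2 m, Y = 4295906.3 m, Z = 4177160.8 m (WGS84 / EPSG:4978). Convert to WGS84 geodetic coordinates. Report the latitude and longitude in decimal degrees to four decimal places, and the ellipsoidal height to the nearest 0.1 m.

lat 41.1677°, lon 116.7120°, h 1063.0 m

λ = atan2(Y, X) = 116.71199977°; p = √(X²+Y²) = 4809152.2 m.
Bowring's method on WGS84 (a = 6378137 m, b = 6356752.314 m) gives φ = 41.16770061°, h = 1062.990 m.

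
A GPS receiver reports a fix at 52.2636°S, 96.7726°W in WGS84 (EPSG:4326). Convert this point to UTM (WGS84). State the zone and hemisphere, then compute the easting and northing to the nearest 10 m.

Zone 14S: E 652000 m, N 4207310 m

Longitude -96.7726° lies in the 6° band [-102°, -96°), giving zone 14; latitude is south of the equator, so 14S.
Zone 14 central meridian λ₀ = 6×14 − 183 = -99°; Δλ = +2.2274°.
Transverse Mercator on WGS84 with k₀ = 0.9996 gives E = 652002.869 m, N = 4207305.675 m.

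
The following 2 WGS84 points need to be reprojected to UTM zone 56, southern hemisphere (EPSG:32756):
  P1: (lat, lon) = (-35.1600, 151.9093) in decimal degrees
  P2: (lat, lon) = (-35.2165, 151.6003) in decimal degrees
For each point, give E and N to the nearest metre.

P1: E 400664 m, N 6108669 m; P2: E 372608 m, N 6102050 m

UTM zone 56S: λ₀ = 153°, k₀ = 0.9996.
P1 (-35.1600°, 151.9093°) → (400663.907, 6108668.796) m.
P2 (-35.2165°, 151.6003°) → (372608.109, 6102050.049) m.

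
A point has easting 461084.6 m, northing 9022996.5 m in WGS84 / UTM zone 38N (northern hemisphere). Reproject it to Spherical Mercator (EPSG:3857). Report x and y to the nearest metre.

x 4753944 m, y 16401521 m

Unproject from UTM 38N (λ₀ = 45°) → φ = 81.25999999°, λ = 42.70540107°.
Web Mercator (R = 6378137 m): x = 4753943.501 m, y = 16401521.118 m.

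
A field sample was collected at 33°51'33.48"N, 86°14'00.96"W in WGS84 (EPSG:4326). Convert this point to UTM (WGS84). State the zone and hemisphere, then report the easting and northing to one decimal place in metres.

Zone 16N: E 570892.7 m, N 3746819.8 m

Longitude -86.2336° lies in the 6° band [-90°, -84°), giving zone 16; latitude is north of the equator, so 16N.
Zone 16 central meridian λ₀ = 6×16 − 183 = -87°; Δλ = +0.7664°.
Transverse Mercator on WGS84 with k₀ = 0.9996 gives E = 570892.663 m, N = 3746819.797 m.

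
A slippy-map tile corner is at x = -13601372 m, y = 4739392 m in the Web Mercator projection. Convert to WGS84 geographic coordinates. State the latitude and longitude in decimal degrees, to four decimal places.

R = 6378137 m. λ = x/R = -122.18320353°.
φ = 2·arctan(exp(y/R)) − 90° = 2·arctan(2.10238) − 90° = 39.12360204°.

lat 39.1236°, lon -122.1832°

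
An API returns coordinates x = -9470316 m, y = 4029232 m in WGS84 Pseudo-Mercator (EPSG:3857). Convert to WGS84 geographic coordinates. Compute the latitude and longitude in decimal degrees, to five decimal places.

R = 6378137 m. λ = x/R = -85.07329608°.
φ = 2·arctan(exp(y/R)) − 90° = 2·arctan(1.88085) − 90° = 34.00320211°.

lat 34.00320°, lon -85.07330°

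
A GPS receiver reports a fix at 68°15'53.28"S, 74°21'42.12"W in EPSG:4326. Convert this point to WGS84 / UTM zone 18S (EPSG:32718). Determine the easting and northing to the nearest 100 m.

E 526400 m, N 2427500 m

Zone 18 central meridian λ₀ = 6×18 − 183 = -75°; Δλ = +0.6383°.
Transverse Mercator on WGS84 with k₀ = 0.9996 gives E = 526378.372 m, N = 2427475.894 m.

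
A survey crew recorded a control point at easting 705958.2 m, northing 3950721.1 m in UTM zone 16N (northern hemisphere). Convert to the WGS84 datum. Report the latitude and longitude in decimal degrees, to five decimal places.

lat 35.67890°, lon -84.72420°

Zone 16N: λ₀ = -87°, k₀ = 0.9996, false easting 500000 m.
Meridian distance M = (N − FN)/k₀ = 3952302.0 m.
Inverse transverse Mercator on WGS84 gives φ = 35.67889979°, λ = -84.72419962°.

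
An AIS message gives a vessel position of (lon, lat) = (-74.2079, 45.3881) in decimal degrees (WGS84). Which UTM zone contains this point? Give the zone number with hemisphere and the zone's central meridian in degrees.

Zone 18N, central meridian -75°

UTM zone = ⌊(λ + 180)/6⌋ + 1; -74.2079° ∈ [-78°, -72°) → zone 18.
Hemisphere: N (φ ≥ 0).
Central meridian λ₀ = 6×18 − 183 = -75°.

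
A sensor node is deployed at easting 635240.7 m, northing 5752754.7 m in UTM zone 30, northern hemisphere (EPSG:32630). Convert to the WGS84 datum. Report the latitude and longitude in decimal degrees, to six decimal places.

Zone 30N: λ₀ = -3°, k₀ = 0.9996, false easting 500000 m.
Meridian distance M = (N − FN)/k₀ = 5755056.7 m.
Inverse transverse Mercator on WGS84 gives φ = 51.90910025°, λ = -1.03390043°.

lat 51.909100°, lon -1.033900°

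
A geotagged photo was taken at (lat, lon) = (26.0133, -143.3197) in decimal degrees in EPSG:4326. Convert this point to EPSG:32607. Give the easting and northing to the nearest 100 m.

E 267800 m, N 2879200 m

Zone 7 central meridian λ₀ = 6×7 − 183 = -141°; Δλ = -2.3197°.
Transverse Mercator on WGS84 with k₀ = 0.9996 gives E = 267836.682 m, N = 2879218.682 m.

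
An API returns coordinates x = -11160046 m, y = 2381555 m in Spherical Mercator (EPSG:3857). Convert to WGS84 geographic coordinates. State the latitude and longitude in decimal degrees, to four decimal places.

R = 6378137 m. λ = x/R = -100.25239893°.
φ = 2·arctan(exp(y/R)) − 90° = 2·arctan(1.45266) − 90° = 20.91339619°.

lat 20.9134°, lon -100.2524°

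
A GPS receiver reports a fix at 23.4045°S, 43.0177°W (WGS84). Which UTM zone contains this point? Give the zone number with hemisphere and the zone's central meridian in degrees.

UTM zone = ⌊(λ + 180)/6⌋ + 1; -43.0177° ∈ [-48°, -42°) → zone 23.
Hemisphere: S (φ < 0).
Central meridian λ₀ = 6×23 − 183 = -45°.

Zone 23S, central meridian -45°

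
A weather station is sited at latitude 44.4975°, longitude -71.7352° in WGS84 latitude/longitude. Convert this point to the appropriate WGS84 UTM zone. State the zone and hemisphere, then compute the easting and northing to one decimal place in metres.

Longitude -71.7352° lies in the 6° band [-72°, -66°), giving zone 19; latitude is north of the equator, so 19N.
Zone 19 central meridian λ₀ = 6×19 − 183 = -69°; Δλ = -2.7352°.
Transverse Mercator on WGS84 with k₀ = 0.9996 gives E = 282546.898 m, N = 4930770.737 m.

Zone 19N: E 282546.9 m, N 4930770.7 m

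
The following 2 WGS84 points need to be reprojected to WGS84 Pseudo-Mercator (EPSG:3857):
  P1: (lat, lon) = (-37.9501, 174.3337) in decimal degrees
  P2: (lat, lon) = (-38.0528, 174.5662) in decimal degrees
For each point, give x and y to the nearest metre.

Web Mercator: x = R·λ, y = R·ln tan(π/4+φ/2), R = 6378137 m.
P1 (-37.9501°, 174.3337°) → (19406738.712, -4572379.013) m.
P2 (-38.0528°, 174.5662°) → (19432620.494, -4586887.370) m.

P1: x 19406739 m, y -4572379 m; P2: x 19432620 m, y -4586887 m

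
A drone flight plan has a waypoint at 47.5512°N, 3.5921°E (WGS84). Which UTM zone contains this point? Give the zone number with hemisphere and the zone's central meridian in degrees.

Zone 31N, central meridian 3°

UTM zone = ⌊(λ + 180)/6⌋ + 1; 3.5921° ∈ [0°, 6°) → zone 31.
Hemisphere: N (φ ≥ 0).
Central meridian λ₀ = 6×31 − 183 = 3°.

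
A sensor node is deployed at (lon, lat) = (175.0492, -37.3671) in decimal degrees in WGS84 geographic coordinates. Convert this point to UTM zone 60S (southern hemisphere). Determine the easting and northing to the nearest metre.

E 327255 m, N 5862618 m

Zone 60 central meridian λ₀ = 6×60 − 183 = 177°; Δλ = -1.9508°.
Transverse Mercator on WGS84 with k₀ = 0.9996 gives E = 327254.631 m, N = 5862617.542 m.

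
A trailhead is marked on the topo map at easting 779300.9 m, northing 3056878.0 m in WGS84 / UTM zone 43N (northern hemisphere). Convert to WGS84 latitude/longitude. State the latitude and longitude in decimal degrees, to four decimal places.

lat 27.6071°, lon 77.8298°

Zone 43N: λ₀ = 75°, k₀ = 0.9996, false easting 500000 m.
Meridian distance M = (N − FN)/k₀ = 3058101.2 m.
Inverse transverse Mercator on WGS84 gives φ = 27.60710021°, λ = 77.82979953°.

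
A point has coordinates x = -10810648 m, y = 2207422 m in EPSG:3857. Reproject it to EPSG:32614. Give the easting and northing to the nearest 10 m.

Web Mercator inverse (R = 6378137 m) → φ = 19.44520192°, λ = -97.11370330°.
UTM 14N forward: E = 698026.600 m, N = 2151174.709 m.

E 698030 m, N 2151170 m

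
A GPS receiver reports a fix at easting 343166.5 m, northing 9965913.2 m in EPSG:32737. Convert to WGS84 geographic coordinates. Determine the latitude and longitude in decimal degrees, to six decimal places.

Zone 37S: λ₀ = 39°, k₀ = 0.9996, false easting 500000 m, false northing 10000000 m.
Meridian distance M = (N − FN)/k₀ = -34100.4 m.
Inverse transverse Mercator on WGS84 gives φ = -0.30830003°, λ = 37.59069974°.

lat -0.308300°, lon 37.590700°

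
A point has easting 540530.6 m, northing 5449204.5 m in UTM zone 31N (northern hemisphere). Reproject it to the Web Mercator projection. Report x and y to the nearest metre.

Unproject from UTM 31N (λ₀ = 3°) → φ = 49.19430007°, λ = 3.55630020°.
Web Mercator (R = 6378137 m): x = 395885.528 m, y = 6307894.589 m.

x 395886 m, y 6307895 m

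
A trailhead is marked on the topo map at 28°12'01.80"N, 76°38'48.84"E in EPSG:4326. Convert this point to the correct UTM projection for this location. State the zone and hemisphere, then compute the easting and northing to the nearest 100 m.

Longitude 76.6469° lies in the 6° band [72°, 78°), giving zone 43; latitude is north of the equator, so 43N.
Zone 43 central meridian λ₀ = 6×43 − 183 = 75°; Δλ = +1.6469°.
Transverse Mercator on WGS84 with k₀ = 0.9996 gives E = 661639.064 m, N = 3120511.085 m.

Zone 43N: E 661600 m, N 3120500 m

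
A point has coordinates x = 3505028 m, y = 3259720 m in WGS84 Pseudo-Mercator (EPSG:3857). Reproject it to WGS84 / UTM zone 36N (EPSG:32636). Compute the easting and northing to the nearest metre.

Web Mercator inverse (R = 6378137 m) → φ = 28.08520148°, λ = 31.48620224°.
UTM 36N forward: E = 351267.115 m, N = 3107565.778 m.

E 351267 m, N 3107566 m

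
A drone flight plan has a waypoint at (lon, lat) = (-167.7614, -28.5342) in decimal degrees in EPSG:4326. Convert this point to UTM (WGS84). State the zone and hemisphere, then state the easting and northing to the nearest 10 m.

Zone 3S: E 229790 m, N 6840510 m

Longitude -167.7614° lies in the 6° band [-168°, -162°), giving zone 3; latitude is south of the equator, so 3S.
Zone 3 central meridian λ₀ = 6×3 − 183 = -165°; Δλ = -2.7614°.
Transverse Mercator on WGS84 with k₀ = 0.9996 gives E = 229785.624 m, N = 6840507.236 m.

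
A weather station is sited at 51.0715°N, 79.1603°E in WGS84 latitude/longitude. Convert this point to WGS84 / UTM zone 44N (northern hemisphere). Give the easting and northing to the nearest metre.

Zone 44 central meridian λ₀ = 6×44 − 183 = 81°; Δλ = -1.8397°.
Transverse Mercator on WGS84 with k₀ = 0.9996 gives E = 371112.135 m, N = 5659385.965 m.

E 371112 m, N 5659386 m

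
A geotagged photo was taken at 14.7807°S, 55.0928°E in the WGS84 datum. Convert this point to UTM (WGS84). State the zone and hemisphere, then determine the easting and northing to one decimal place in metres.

Longitude 55.0928° lies in the 6° band [54°, 60°), giving zone 40; latitude is south of the equator, so 40S.
Zone 40 central meridian λ₀ = 6×40 − 183 = 57°; Δλ = -1.9072°.
Transverse Mercator on WGS84 with k₀ = 0.9996 gives E = 294721.083 m, N = 8365057.462 m.

Zone 40S: E 294721.1 m, N 8365057.5 m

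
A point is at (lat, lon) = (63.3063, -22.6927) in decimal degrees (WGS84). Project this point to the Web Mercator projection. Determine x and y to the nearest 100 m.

Web Mercator is spherical with R = a = 6378137 m.
x = R·λ = 6378137 × -0.396062331 = -2526139.809 m.
y = R·ln tan(π/4 + φ/2) = 6378137 × 1.438625965 = 9175753.499 m.

x -2526100 m, y 9175800 m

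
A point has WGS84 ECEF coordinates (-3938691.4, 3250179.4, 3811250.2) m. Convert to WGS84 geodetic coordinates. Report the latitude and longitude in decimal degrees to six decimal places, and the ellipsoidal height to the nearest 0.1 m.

lat 36.920200°, lon 140.470800°, h 1553.9 m

λ = atan2(Y, X) = 140.47079975°; p = √(X²+Y²) = 5106560.1 m.
Bowring's method on WGS84 (a = 6378137 m, b = 6356752.314 m) gives φ = 36.92020019°, h = 1553.870 m.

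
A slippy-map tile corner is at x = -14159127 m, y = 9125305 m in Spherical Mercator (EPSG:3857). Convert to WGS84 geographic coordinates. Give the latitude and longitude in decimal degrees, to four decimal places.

R = 6378137 m. λ = x/R = -127.19360194°.
φ = 2·arctan(exp(y/R)) − 90° = 2·arctan(4.18169) − 90° = 63.10199860°.

lat 63.1020°, lon -127.1936°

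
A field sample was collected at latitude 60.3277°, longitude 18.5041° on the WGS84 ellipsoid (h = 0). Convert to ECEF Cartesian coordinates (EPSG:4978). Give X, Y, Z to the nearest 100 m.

X 3001800 m, Y 1004600 m, Z 5518600 m

WGS84: a = 6378137 m, e² = 0.006694380; N(φ) = a/√(1−e²sin²φ) = 6394315.368 m.
X = (N+h)·cosφ·cosλ = 3001783.439 m; Y = (N+h)·cosφ·sinλ = 1004621.546 m; Z = (N(1−e²)+h)·sinφ = 5518641.970 m.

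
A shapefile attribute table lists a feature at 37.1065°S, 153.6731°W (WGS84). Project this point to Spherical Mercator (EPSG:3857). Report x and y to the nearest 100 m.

Web Mercator is spherical with R = a = 6378137 m.
x = R·λ = 6378137 × -2.682101567 = -17106811.241 m.
y = R·ln tan(π/4 + φ/2) = 6378137 × -0.698317068 = -4453961.929 m.

x -17106800 m, y -4454000 m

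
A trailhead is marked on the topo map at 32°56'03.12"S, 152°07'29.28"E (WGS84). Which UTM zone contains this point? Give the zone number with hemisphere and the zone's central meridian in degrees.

UTM zone = ⌊(λ + 180)/6⌋ + 1; 152.1248° ∈ [150°, 156°) → zone 56.
Hemisphere: S (φ < 0).
Central meridian λ₀ = 6×56 − 183 = 153°.

Zone 56S, central meridian 153°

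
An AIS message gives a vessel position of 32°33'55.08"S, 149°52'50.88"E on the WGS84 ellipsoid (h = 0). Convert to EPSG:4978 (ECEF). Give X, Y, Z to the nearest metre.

X -4654110 m, Y 2699977 m, Z -3413428 m

WGS84: a = 6378137 m, e² = 0.006694380; N(φ) = a/√(1−e²sin²φ) = 6384331.289 m.
X = (N+h)·cosφ·cosλ = -4654109.662 m; Y = (N+h)·cosφ·sinλ = 2699977.091 m; Z = (N(1−e²)+h)·sinφ = -3413428.386 m.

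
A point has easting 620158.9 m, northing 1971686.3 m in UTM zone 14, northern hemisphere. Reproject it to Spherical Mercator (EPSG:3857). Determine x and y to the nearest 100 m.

Unproject from UTM 14N (λ₀ = -99°) → φ = 17.82949968°, λ = -97.86609974°.
Web Mercator (R = 6378137 m): x = -10894404.389 m, y = 2017601.395 m.

x -10894400 m, y 2017600 m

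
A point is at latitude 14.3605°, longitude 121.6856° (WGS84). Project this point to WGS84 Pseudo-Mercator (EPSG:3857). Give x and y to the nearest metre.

x 13545979 m, y 1615609 m

Web Mercator is spherical with R = a = 6378137 m.
x = R·λ = 6378137 × 2.123814372 = 13545979.029 m.
y = R·ln tan(π/4 + φ/2) = 6378137 × 0.253304142 = 1615608.519 m.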